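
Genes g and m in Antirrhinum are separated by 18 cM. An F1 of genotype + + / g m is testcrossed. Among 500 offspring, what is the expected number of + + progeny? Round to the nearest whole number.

205

A map distance of 18 cM corresponds to a recombination frequency of 0.180.
The F1 is + + / g m, so + + is a parental gamete class with expected frequency (1 − r)/2 = 0.820/2 = 0.4100.
Expected number = 0.4100 × 500 = 205.00 ≈ 205.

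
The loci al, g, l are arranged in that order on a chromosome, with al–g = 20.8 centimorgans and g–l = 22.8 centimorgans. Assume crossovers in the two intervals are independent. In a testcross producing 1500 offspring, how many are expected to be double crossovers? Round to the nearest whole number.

71

Map distances give recombination frequencies of 0.208 and 0.228 for the two intervals.
With no interference, expected double-crossover frequency = 0.208 × 0.228 = 0.04742.
Expected number = 0.04742 × 1500 = 71.14 ≈ 71.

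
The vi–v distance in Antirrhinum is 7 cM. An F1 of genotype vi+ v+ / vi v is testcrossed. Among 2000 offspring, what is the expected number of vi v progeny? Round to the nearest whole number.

A map distance of 7 cM corresponds to a recombination frequency of 0.070.
The F1 is vi+ v+ / vi v, so vi v is a parental gamete class with expected frequency (1 − r)/2 = 0.930/2 = 0.4650.
Expected number = 0.4650 × 2000 = 930.00 ≈ 930.

930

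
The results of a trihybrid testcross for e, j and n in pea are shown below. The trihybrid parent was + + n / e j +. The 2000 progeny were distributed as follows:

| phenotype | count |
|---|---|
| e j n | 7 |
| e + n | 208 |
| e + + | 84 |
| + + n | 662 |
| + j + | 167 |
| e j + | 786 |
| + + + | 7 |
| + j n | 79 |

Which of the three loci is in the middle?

The two rarest classes, + + + and e j n, are the double crossovers. Comparing them with the parentals, only the n allele has switched, so n is the middle locus and the order is e – n – j.

n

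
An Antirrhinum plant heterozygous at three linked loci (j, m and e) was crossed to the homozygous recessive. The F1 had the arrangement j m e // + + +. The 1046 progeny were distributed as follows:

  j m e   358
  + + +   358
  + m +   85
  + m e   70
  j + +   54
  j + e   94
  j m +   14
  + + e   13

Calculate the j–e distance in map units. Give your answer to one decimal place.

The two rarest classes, j m + and + + e, are the double crossovers. Comparing them with the parentals, only the e allele has switched, so e is the middle locus and the order is j – e – m.
Crossovers in the j–e interval produce the single-crossover classes + m e and j + + (70 + 54 = 124) plus the double crossovers (27).
RF(j–e) = (124 + 27) / 1046 = 151/1046 = 0.1444 → 14.4 map units.

14.4 map units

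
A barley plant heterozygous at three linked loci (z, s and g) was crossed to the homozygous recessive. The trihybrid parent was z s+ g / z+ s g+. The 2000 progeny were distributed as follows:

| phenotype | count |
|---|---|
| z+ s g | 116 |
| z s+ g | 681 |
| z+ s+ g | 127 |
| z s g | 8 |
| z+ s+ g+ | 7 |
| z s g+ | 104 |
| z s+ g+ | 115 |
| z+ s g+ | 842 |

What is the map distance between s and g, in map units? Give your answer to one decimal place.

12.3 map units

The two rarest classes, z s g and z+ s+ g+, are the double crossovers. Comparing them with the parentals, only the s allele has switched, so s is the middle locus and the order is g – s – z.
Crossovers in the g–s interval produce the single-crossover classes z s+ g+ and z+ s g (115 + 116 = 231) plus the double crossovers (15).
RF(g–s) = (231 + 15) / 2000 = 246/2000 = 0.1230 → 12.3 map units.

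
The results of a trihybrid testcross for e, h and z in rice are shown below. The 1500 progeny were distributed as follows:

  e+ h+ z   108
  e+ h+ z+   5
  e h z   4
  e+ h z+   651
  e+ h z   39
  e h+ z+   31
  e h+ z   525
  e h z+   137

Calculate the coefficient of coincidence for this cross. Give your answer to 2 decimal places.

The two most frequent reciprocal classes, e h+ z and e+ h z+, are the parental types, so the F1 was e h+ z / e+ h z+.
The two rarest classes, e h z and e+ h+ z+, are the double crossovers. Comparing them with the parentals, only the h allele has switched, so h is the middle locus and the order is z – h – e.
z–h: (70 + 9)/1500 = 0.0527; h–e: (245 + 9)/1500 = 0.1693.
Expected DCO frequency = 0.0527 × 0.1693 ≈ 0.00892; observed = 9/1500 ≈ 0.00600.
Coefficient of coincidence = 0.00600/0.00892 ≈ 0.67.

0.67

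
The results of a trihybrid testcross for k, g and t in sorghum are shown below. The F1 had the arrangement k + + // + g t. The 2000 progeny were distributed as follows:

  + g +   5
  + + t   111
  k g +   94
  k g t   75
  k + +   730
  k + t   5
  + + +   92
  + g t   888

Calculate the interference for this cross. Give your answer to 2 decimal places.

The two rarest classes, k + t and + g +, are the double crossovers. Comparing them with the parentals, only the t allele has switched, so t is the middle locus and the order is k – t – g.
k–t: (167 + 10)/2000 = 0.0885; t–g: (205 + 10)/2000 = 0.1075.
Expected DCO frequency = 0.0885 × 0.1075 ≈ 0.00951; observed = 10/2000 ≈ 0.00500.
Coefficient of coincidence = 0.00500/0.00951 ≈ 0.53; interference = 1 − 0.53 = 0.47.

0.47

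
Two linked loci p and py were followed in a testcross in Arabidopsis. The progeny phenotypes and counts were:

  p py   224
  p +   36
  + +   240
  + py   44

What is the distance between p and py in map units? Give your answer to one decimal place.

The two most frequent classes, + + (240) and p py (224), are the parental types, so the F1 was + + / p py.
The recombinant classes are + py and p +: 44 + 36 = 80.
Recombination frequency = 80/544 = 0.1471 ≈ 14.7%, i.e. 14.7 map units.

14.7 map units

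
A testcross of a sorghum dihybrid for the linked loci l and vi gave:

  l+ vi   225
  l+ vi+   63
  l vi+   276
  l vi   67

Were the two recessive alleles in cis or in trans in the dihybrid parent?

The two most frequent classes are l+ vi (225) and l vi+ (276); these are the parental (non-recombinant) types.
So the F1 carried l+ vi on one chromosome and l vi+ on the other — the recessive alleles are on opposite chromosomes (trans / repulsion).

trans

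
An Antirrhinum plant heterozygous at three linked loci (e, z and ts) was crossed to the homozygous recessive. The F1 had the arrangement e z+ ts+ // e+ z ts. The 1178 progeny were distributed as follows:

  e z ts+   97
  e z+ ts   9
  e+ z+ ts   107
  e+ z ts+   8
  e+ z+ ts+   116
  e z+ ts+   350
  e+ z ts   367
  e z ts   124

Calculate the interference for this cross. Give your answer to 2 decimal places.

0.65

The two rarest classes, e z+ ts and e+ z ts+, are the double crossovers. Comparing them with the parentals, only the ts allele has switched, so ts is the middle locus and the order is e – ts – z.
e–ts: (240 + 17)/1178 = 0.2182; ts–z: (204 + 17)/1178 = 0.1876.
Expected DCO frequency = 0.2182 × 0.1876 ≈ 0.04093; observed = 17/1178 ≈ 0.01443.
Coefficient of coincidence = 0.01443/0.04093 ≈ 0.35; interference = 1 − 0.35 = 0.65.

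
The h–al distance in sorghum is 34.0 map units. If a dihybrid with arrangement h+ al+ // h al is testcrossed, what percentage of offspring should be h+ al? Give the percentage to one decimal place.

17.0%

A map distance of 34.0 map units corresponds to a recombination frequency of 0.340.
The F1 is h+ al+ / h al, so h+ al is a recombinant gamete class with expected frequency r/2 = 0.340/2 = 0.1700.
That is 0.1700 = 17.0% of the progeny.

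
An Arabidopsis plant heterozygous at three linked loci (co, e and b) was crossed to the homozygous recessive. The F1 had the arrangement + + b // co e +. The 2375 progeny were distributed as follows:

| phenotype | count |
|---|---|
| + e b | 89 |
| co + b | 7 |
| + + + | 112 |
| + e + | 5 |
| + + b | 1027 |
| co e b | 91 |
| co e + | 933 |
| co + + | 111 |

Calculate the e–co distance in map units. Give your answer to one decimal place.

The two rarest classes, co + b and + e +, are the double crossovers. Comparing them with the parentals, only the co allele has switched, so co is the middle locus and the order is b – co – e.
Crossovers in the co–e interval produce the single-crossover classes + e b and co + + (89 + 111 = 200) plus the double crossovers (12).
RF(co–e) = (200 + 12) / 2375 = 212/2375 = 0.0893 → 8.9 map units.

8.9 map units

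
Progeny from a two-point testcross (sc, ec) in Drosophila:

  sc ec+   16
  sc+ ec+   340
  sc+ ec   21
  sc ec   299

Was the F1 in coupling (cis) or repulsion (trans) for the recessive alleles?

The two most frequent classes are sc+ ec+ (340) and sc ec (299); these are the parental (non-recombinant) types.
So the F1 carried sc+ ec+ on one chromosome and sc ec on the other — the recessive alleles are on the same chromosome (cis / coupling).

cis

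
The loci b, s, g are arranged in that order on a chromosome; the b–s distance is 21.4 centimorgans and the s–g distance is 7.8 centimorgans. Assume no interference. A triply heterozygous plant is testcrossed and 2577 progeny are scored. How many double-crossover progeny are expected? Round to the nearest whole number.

Map distances give recombination frequencies of 0.214 and 0.078 for the two intervals.
With no interference, expected double-crossover frequency = 0.214 × 0.078 = 0.01669.
Expected number = 0.01669 × 2577 = 43.02 ≈ 43.

43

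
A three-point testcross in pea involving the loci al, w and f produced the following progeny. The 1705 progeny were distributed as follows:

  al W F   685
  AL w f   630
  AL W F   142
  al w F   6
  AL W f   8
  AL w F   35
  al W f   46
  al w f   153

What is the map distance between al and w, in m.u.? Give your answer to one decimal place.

The two most frequent reciprocal classes, al W F and AL w f, are the parental types, so the F1 was al W F / AL w f.
The two rarest classes, al w F and AL W f, are the double crossovers. Comparing them with the parentals, only the w allele has switched, so w is the middle locus and the order is f – w – al.
Crossovers in the w–al interval produce the single-crossover classes AL W F and al w f (142 + 153 = 295) plus the double crossovers (14).
RF(w–al) = (295 + 14) / 1705 = 309/1705 = 0.1812 → 18.1 m.u.

18.1 m.u.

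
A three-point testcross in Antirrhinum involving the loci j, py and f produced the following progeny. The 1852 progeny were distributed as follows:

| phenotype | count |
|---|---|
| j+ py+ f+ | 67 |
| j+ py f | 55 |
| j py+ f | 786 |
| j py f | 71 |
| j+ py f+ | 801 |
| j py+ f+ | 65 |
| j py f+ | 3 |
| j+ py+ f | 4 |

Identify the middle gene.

The two most frequent reciprocal classes, j+ py f+ and j py+ f, are the parental types, so the F1 was j+ py f+ / j py+ f.
The two rarest classes, j py f+ and j+ py+ f, are the double crossovers. Comparing them with the parentals, only the j allele has switched, so j is the middle locus and the order is f – j – py.

j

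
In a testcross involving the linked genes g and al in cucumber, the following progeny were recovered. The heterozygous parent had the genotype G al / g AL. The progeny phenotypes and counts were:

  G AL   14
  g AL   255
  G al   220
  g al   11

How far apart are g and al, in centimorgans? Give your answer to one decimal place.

5.0 centimorgans

The recombinant classes are G AL and g al: 14 + 11 = 25.
Recombination frequency = 25/500 = 0.0500 ≈ 5.0%, i.e. 5.0 centimorgans.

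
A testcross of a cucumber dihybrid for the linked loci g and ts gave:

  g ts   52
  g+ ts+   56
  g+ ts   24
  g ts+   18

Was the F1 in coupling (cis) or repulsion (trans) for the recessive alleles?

The two most frequent classes are g+ ts+ (56) and g ts (52); these are the parental (non-recombinant) types.
So the F1 carried g+ ts+ on one chromosome and g ts on the other — the recessive alleles are on the same chromosome (cis / coupling).

cis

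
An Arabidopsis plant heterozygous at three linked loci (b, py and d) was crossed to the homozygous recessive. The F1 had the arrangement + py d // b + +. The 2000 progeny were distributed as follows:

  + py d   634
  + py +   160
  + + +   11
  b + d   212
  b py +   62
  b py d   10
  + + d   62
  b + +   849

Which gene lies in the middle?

The two rarest classes, b py d and + + +, are the double crossovers. Comparing them with the parentals, only the b allele has switched, so b is the middle locus and the order is d – b – py.

b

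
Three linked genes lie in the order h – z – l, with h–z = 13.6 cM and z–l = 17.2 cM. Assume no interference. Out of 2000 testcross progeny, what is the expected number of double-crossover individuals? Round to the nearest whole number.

47

Map distances give recombination frequencies of 0.136 and 0.172 for the two intervals.
With no interference, expected double-crossover frequency = 0.136 × 0.172 = 0.02339.
Expected number = 0.02339 × 2000 = 46.78 ≈ 47.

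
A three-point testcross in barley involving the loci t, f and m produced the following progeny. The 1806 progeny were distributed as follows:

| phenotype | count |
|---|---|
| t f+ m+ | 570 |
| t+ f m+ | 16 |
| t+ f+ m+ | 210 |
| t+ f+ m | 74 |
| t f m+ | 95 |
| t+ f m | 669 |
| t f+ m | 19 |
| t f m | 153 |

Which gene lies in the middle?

The two most frequent reciprocal classes, t f+ m+ and t+ f m, are the parental types, so the F1 was t f+ m+ / t+ f m.
The two rarest classes, t f+ m and t+ f m+, are the double crossovers. Comparing them with the parentals, only the m allele has switched, so m is the middle locus and the order is t – m – f.

m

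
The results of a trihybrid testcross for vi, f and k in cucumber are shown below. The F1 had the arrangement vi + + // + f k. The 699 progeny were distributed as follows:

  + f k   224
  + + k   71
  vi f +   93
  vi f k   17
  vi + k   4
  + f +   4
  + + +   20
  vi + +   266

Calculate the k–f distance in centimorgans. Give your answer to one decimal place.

The two rarest classes, vi + k and + f +, are the double crossovers. Comparing them with the parentals, only the k allele has switched, so k is the middle locus and the order is f – k – vi.
Crossovers in the f–k interval produce the single-crossover classes vi f + and + + k (93 + 71 = 164) plus the double crossovers (8).
RF(f–k) = (164 + 8) / 699 = 172/699 = 0.2461 → 24.6 centimorgans.

24.6 centimorgans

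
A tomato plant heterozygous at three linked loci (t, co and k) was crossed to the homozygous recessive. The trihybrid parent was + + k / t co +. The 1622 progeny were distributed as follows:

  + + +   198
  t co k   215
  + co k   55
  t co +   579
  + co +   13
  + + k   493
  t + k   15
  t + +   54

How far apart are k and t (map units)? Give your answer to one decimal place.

27.2 map units

The two rarest classes, t + k and + co +, are the double crossovers. Comparing them with the parentals, only the t allele has switched, so t is the middle locus and the order is k – t – co.
Crossovers in the k–t interval produce the single-crossover classes + + + and t co k (198 + 215 = 413) plus the double crossovers (28).
RF(k–t) = (413 + 28) / 1622 = 441/1622 = 0.2719 → 27.2 map units.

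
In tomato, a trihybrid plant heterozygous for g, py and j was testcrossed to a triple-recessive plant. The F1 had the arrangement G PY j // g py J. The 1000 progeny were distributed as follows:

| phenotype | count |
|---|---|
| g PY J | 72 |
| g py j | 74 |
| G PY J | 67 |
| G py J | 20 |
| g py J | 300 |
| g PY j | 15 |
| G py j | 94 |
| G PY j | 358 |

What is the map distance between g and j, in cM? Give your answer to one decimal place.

17.6 cM

The two rarest classes, g PY j and G py J, are the double crossovers. Comparing them with the parentals, only the g allele has switched, so g is the middle locus and the order is py – g – j.
Crossovers in the g–j interval produce the single-crossover classes G PY J and g py j (67 + 74 = 141) plus the double crossovers (35).
RF(g–j) = (141 + 35) / 1000 = 176/1000 = 0.1760 → 17.6 cM.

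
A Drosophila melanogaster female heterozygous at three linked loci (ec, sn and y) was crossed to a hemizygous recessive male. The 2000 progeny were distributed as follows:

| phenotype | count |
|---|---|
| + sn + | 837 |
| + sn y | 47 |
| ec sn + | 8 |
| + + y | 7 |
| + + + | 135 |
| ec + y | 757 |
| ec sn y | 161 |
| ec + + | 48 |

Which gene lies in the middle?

ec

The two most frequent reciprocal classes, + sn + and ec + y, are the parental types, so the F1 was + sn + / ec + y.
The two rarest classes, ec sn + and + + y, are the double crossovers. Comparing them with the parentals, only the ec allele has switched, so ec is the middle locus and the order is sn – ec – y.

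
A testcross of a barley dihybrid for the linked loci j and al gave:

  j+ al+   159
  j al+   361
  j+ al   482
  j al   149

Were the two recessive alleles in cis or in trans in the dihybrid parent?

The two most frequent classes are j+ al (482) and j al+ (361); these are the parental (non-recombinant) types.
So the F1 carried j+ al on one chromosome and j al+ on the other — the recessive alleles are on opposite chromosomes (trans / repulsion).

trans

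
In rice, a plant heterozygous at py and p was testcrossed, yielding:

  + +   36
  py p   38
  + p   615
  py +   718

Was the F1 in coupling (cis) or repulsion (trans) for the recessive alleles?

The two most frequent classes are + p (615) and py + (718); these are the parental (non-recombinant) types.
So the F1 carried + p on one chromosome and py + on the other — the recessive alleles are on opposite chromosomes (trans / repulsion).

trans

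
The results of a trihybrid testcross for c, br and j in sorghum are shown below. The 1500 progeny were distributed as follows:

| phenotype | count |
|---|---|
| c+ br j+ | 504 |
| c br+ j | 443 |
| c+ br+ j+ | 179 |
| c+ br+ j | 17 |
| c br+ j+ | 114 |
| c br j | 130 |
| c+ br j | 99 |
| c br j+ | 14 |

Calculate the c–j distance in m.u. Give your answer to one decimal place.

16.3 m.u.

The two most frequent reciprocal classes, c+ br j+ and c br+ j, are the parental types, so the F1 was c+ br j+ / c br+ j.
The two rarest classes, c br j+ and c+ br+ j, are the double crossovers. Comparing them with the parentals, only the c allele has switched, so c is the middle locus and the order is j – c – br.
Crossovers in the j–c interval produce the single-crossover classes c+ br j and c br+ j+ (99 + 114 = 213) plus the double crossovers (31).
RF(j–c) = (213 + 31) / 1500 = 244/1500 = 0.1627 → 16.3 m.u.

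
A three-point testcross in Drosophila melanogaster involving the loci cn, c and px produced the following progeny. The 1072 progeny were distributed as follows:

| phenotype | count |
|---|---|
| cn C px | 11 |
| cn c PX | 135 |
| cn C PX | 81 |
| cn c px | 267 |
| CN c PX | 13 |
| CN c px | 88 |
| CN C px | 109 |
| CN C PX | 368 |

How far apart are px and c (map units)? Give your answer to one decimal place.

25.0 map units

The two most frequent reciprocal classes, CN C PX and cn c px, are the parental types, so the F1 was CN C PX / cn c px.
The two rarest classes, CN c PX and cn C px, are the double crossovers. Comparing them with the parentals, only the c allele has switched, so c is the middle locus and the order is px – c – cn.
Crossovers in the px–c interval produce the single-crossover classes CN C px and cn c PX (109 + 135 = 244) plus the double crossovers (24).
RF(px–c) = (244 + 24) / 1072 = 268/1072 = 0.2500 → 25.0 map units.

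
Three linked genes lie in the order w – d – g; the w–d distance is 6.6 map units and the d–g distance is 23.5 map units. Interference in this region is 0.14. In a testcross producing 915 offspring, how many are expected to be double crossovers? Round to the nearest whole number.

12

Map distances give recombination frequencies of 0.066 and 0.235 for the two intervals.
With interference 0.14 (so coincidence = 0.86), expected double-crossover frequency = 0.066 × 0.235 × 0.86 = 0.01334.
Expected number = 0.01334 × 915 = 12.20 ≈ 12.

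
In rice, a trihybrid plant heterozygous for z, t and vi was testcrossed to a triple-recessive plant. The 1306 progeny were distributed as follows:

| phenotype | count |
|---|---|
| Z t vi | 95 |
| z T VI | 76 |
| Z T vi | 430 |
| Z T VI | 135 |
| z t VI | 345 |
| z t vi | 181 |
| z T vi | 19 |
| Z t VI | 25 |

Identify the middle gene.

The two most frequent reciprocal classes, Z T vi and z t VI, are the parental types, so the F1 was Z T vi / z t VI.
The two rarest classes, z T vi and Z t VI, are the double crossovers. Comparing them with the parentals, only the z allele has switched, so z is the middle locus and the order is t – z – vi.

z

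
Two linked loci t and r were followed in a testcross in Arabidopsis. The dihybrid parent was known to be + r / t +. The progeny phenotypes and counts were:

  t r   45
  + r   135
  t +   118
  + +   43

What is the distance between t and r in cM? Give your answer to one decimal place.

The recombinant classes are + + and t r: 43 + 45 = 88.
Recombination frequency = 88/341 = 0.2581 ≈ 25.8%, i.e. 25.8 cM.

25.8 cM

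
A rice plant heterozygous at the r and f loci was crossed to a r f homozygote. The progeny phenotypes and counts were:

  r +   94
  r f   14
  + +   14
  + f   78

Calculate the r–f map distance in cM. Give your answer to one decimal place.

The two most frequent classes, + f (78) and r + (94), are the parental types, so the F1 was + f / r +.
The recombinant classes are + + and r f: 14 + 14 = 28.
Recombination frequency = 28/200 = 0.1400 ≈ 14.0%, i.e. 14.0 cM.

14.0 cM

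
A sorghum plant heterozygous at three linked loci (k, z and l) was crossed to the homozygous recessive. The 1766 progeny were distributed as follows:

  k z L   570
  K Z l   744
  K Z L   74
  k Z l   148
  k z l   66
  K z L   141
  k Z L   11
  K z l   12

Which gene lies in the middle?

z

The two most frequent reciprocal classes, K Z l and k z L, are the parental types, so the F1 was K Z l / k z L.
The two rarest classes, K z l and k Z L, are the double crossovers. Comparing them with the parentals, only the z allele has switched, so z is the middle locus and the order is l – z – k.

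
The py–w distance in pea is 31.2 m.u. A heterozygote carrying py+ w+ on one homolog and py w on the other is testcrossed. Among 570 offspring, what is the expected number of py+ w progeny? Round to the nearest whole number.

89

A map distance of 31.2 m.u. corresponds to a recombination frequency of 0.312.
The F1 is py+ w+ / py w, so py+ w is a recombinant gamete class with expected frequency r/2 = 0.312/2 = 0.1560.
Expected number = 0.1560 × 570 = 88.92 ≈ 89.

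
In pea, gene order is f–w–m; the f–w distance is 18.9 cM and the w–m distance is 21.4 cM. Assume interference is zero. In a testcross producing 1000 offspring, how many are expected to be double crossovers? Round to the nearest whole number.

40

Map distances give recombination frequencies of 0.189 and 0.214 for the two intervals.
With no interference, expected double-crossover frequency = 0.189 × 0.214 = 0.04045.
Expected number = 0.04045 × 1000 = 40.45 ≈ 40.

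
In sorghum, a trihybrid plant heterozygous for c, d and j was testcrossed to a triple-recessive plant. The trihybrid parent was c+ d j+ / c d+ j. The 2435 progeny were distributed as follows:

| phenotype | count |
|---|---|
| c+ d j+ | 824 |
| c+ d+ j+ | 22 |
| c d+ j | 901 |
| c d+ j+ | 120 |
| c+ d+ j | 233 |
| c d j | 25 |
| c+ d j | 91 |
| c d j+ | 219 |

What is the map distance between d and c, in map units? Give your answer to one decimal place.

The two rarest classes, c+ d+ j+ and c d j, are the double crossovers. Comparing them with the parentals, only the d allele has switched, so d is the middle locus and the order is j – d – c.
Crossovers in the d–c interval produce the single-crossover classes c d j+ and c+ d+ j (219 + 233 = 452) plus the double crossovers (47).
RF(d–c) = (452 + 47) / 2435 = 499/2435 = 0.2049 → 20.5 map units.

20.5 map units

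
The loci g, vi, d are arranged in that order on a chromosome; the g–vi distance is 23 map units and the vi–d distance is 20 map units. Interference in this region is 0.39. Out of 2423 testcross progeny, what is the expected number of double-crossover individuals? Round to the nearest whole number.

68

Map distances give recombination frequencies of 0.230 and 0.200 for the two intervals.
With interference 0.39 (so coincidence = 0.61), expected double-crossover frequency = 0.230 × 0.200 × 0.61 = 0.02806.
Expected number = 0.02806 × 2423 = 67.99 ≈ 68.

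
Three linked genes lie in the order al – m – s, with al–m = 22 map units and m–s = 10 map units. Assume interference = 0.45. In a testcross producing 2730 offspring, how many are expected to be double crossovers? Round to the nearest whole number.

Map distances give recombination frequencies of 0.220 and 0.100 for the two intervals.
With interference 0.45 (so coincidence = 0.55), expected double-crossover frequency = 0.220 × 0.100 × 0.55 = 0.01210.
Expected number = 0.01210 × 2730 = 33.03 ≈ 33.

33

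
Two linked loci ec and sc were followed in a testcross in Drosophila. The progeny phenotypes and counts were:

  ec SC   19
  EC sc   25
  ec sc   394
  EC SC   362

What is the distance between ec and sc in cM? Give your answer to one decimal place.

The two most frequent classes, EC SC (362) and ec sc (394), are the parental types, so the F1 was EC SC / ec sc.
The recombinant classes are EC sc and ec SC: 25 + 19 = 44.
Recombination frequency = 44/800 = 0.0550 ≈ 5.5%, i.e. 5.5 cM.

5.5 cM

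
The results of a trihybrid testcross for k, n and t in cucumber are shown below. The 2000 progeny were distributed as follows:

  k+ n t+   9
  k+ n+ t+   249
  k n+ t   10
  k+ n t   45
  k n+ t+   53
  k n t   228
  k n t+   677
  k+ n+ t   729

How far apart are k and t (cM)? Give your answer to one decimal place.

24.8 cM

The two most frequent reciprocal classes, k n t+ and k+ n+ t, are the parental types, so the F1 was k n t+ / k+ n+ t.
The two rarest classes, k+ n t+ and k n+ t, are the double crossovers. Comparing them with the parentals, only the k allele has switched, so k is the middle locus and the order is n – k – t.
Crossovers in the k–t interval produce the single-crossover classes k n t and k+ n+ t+ (228 + 249 = 477) plus the double crossovers (19).
RF(k–t) = (477 + 19) / 2000 = 496/2000 = 0.2480 → 24.8 cM.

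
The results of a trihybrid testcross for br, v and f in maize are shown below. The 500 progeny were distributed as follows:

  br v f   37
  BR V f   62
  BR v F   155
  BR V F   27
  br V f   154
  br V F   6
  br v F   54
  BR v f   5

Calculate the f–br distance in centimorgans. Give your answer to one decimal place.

The two most frequent reciprocal classes, br V f and BR v F, are the parental types, so the F1 was br V f / BR v F.
The two rarest classes, br V F and BR v f, are the double crossovers. Comparing them with the parentals, only the f allele has switched, so f is the middle locus and the order is v – f – br.
Crossovers in the f–br interval produce the single-crossover classes BR V f and br v F (62 + 54 = 116) plus the double crossovers (11).
RF(f–br) = (116 + 11) / 500 = 127/500 = 0.2540 → 25.4 centimorgans.

25.4 centimorgans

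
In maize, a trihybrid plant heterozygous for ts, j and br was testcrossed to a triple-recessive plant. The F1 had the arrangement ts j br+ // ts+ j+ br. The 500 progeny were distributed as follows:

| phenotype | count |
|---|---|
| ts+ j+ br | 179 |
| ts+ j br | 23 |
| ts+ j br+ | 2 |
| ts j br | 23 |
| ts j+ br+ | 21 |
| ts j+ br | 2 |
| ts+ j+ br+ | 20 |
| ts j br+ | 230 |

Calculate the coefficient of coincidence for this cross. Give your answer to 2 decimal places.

The two rarest classes, ts+ j br+ and ts j+ br, are the double crossovers. Comparing them with the parentals, only the ts allele has switched, so ts is the middle locus and the order is j – ts – br.
j–ts: (44 + 4)/500 = 0.0960; ts–br: (43 + 4)/500 = 0.0940.
Expected DCO frequency = 0.0960 × 0.0940 ≈ 0.00902; observed = 4/500 ≈ 0.00800.
Coefficient of coincidence = 0.00800/0.00902 ≈ 0.89.

0.89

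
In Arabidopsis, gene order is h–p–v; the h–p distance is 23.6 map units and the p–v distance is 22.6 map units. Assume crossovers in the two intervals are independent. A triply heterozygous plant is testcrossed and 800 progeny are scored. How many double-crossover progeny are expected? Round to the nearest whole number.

Map distances give recombination frequencies of 0.236 and 0.226 for the two intervals.
With no interference, expected double-crossover frequency = 0.236 × 0.226 = 0.05334.
Expected number = 0.05334 × 800 = 42.67 ≈ 43.

43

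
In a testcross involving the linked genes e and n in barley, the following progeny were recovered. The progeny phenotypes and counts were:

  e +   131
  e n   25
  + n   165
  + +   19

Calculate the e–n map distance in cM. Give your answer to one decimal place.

12.9 cM

The two most frequent classes, + n (165) and e + (131), are the parental types, so the F1 was + n / e +.
The recombinant classes are + + and e n: 19 + 25 = 44.
Recombination frequency = 44/340 = 0.1294 ≈ 12.9%, i.e. 12.9 cM.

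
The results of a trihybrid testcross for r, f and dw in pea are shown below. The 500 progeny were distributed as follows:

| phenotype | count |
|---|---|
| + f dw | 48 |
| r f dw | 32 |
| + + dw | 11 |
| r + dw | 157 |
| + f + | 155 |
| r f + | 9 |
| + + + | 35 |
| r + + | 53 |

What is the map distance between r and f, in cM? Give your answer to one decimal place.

17.4 cM

The two most frequent reciprocal classes, + f + and r + dw, are the parental types, so the F1 was + f + / r + dw.
The two rarest classes, r f + and + + dw, are the double crossovers. Comparing them with the parentals, only the r allele has switched, so r is the middle locus and the order is f – r – dw.
Crossovers in the f–r interval produce the single-crossover classes + + + and r f dw (35 + 32 = 67) plus the double crossovers (20).
RF(f–r) = (67 + 20) / 500 = 87/500 = 0.1740 → 17.4 cM.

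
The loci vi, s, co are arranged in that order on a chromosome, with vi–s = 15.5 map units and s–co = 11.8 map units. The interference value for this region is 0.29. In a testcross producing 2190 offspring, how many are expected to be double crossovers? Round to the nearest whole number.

28

Map distances give recombination frequencies of 0.155 and 0.118 for the two intervals.
With interference 0.29 (so coincidence = 0.71), expected double-crossover frequency = 0.155 × 0.118 × 0.71 = 0.01299.
Expected number = 0.01299 × 2190 = 28.44 ≈ 28.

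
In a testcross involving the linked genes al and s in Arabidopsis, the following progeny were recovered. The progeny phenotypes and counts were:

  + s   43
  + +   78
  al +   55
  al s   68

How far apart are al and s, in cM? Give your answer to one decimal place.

The two most frequent classes, + + (78) and al s (68), are the parental types, so the F1 was + + / al s.
The recombinant classes are + s and al +: 43 + 55 = 98.
Recombination frequency = 98/244 = 0.4016 ≈ 40.2%, i.e. 40.2 cM.

40.2 cM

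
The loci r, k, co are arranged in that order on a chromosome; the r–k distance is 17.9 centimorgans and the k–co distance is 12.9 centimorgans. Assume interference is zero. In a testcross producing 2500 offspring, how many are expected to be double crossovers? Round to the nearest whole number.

58

Map distances give recombination frequencies of 0.179 and 0.129 for the two intervals.
With no interference, expected double-crossover frequency = 0.179 × 0.129 = 0.02309.
Expected number = 0.02309 × 2500 = 57.73 ≈ 58.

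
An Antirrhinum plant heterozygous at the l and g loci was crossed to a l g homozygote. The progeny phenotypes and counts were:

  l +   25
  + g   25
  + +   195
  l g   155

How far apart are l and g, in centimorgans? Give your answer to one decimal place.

The two most frequent classes, + + (195) and l g (155), are the parental types, so the F1 was + + / l g.
The recombinant classes are + g and l +: 25 + 25 = 50.
Recombination frequency = 50/400 = 0.1250 ≈ 12.5%, i.e. 12.5 centimorgans.

12.5 centimorgans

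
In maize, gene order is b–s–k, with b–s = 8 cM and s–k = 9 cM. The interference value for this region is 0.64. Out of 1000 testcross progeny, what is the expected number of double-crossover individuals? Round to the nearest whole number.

3

Map distances give recombination frequencies of 0.080 and 0.090 for the two intervals.
With interference 0.64 (so coincidence = 0.36), expected double-crossover frequency = 0.080 × 0.090 × 0.36 = 0.00259.
Expected number = 0.00259 × 1000 = 2.59 ≈ 3.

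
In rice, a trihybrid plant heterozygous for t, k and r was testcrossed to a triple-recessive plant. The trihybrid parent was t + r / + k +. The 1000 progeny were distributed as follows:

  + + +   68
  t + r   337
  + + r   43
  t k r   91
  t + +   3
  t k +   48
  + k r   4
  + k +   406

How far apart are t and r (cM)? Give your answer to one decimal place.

9.8 cM

The two rarest classes, t + + and + k r, are the double crossovers. Comparing them with the parentals, only the r allele has switched, so r is the middle locus and the order is k – r – t.
Crossovers in the r–t interval produce the single-crossover classes + + r and t k + (43 + 48 = 91) plus the double crossovers (7).
RF(r–t) = (91 + 7) / 1000 = 98/1000 = 0.0980 → 9.8 cM.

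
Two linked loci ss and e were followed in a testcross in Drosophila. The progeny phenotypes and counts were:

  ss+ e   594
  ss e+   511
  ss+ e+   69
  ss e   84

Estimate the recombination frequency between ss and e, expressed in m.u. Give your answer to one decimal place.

12.2 m.u.

The two most frequent classes, ss+ e (594) and ss e+ (511), are the parental types, so the F1 was ss+ e / ss e+.
The recombinant classes are ss+ e+ and ss e: 69 + 84 = 153.
Recombination frequency = 153/1258 = 0.1216 ≈ 12.2%, i.e. 12.2 m.u.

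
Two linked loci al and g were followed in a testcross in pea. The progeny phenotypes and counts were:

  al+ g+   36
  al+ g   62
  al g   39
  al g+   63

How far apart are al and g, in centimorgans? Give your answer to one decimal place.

37.5 centimorgans

The two most frequent classes, al+ g (62) and al g+ (63), are the parental types, so the F1 was al+ g / al g+.
The recombinant classes are al+ g+ and al g: 36 + 39 = 75.
Recombination frequency = 75/200 = 0.3750 ≈ 37.5%, i.e. 37.5 centimorgans.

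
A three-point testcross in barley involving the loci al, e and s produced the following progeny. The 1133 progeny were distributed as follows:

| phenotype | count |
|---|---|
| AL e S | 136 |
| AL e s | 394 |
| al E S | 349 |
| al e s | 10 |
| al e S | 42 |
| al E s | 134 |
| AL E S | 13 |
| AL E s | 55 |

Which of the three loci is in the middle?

The two most frequent reciprocal classes, al E S and AL e s, are the parental types, so the F1 was al E S / AL e s.
The two rarest classes, AL E S and al e s, are the double crossovers. Comparing them with the parentals, only the al allele has switched, so al is the middle locus and the order is e – al – s.

al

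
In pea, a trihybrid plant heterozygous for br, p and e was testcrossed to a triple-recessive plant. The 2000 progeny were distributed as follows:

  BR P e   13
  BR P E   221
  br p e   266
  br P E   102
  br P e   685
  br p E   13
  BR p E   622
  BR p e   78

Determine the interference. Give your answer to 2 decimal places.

0.51

The two most frequent reciprocal classes, br P e and BR p E, are the parental types, so the F1 was br P e / BR p E.
The two rarest classes, BR P e and br p E, are the double crossovers. Comparing them with the parentals, only the br allele has switched, so br is the middle locus and the order is p – br – e.
p–br: (487 + 26)/2000 = 0.2565; br–e: (180 + 26)/2000 = 0.1030.
Expected DCO frequency = 0.2565 × 0.1030 ≈ 0.02642; observed = 26/2000 ≈ 0.01300.
Coefficient of coincidence = 0.01300/0.02642 ≈ 0.49; interference = 1 − 0.49 = 0.51.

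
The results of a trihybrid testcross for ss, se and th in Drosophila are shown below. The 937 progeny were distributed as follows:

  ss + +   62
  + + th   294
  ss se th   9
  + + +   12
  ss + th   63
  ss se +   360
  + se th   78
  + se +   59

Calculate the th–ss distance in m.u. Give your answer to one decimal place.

The two most frequent reciprocal classes, ss se + and + + th, are the parental types, so the F1 was ss se + / + + th.
The two rarest classes, ss se th and + + +, are the double crossovers. Comparing them with the parentals, only the th allele has switched, so th is the middle locus and the order is se – th – ss.
Crossovers in the th–ss interval produce the single-crossover classes + se + and ss + th (59 + 63 = 122) plus the double crossovers (21).
RF(th–ss) = (122 + 21) / 937 = 143/937 = 0.1526 → 15.3 m.u.

15.3 m.u.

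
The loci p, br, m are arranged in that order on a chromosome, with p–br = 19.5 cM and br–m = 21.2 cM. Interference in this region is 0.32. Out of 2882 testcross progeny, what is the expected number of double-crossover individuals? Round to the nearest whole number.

Map distances give recombination frequencies of 0.195 and 0.212 for the two intervals.
With interference 0.32 (so coincidence = 0.68), expected double-crossover frequency = 0.195 × 0.212 × 0.68 = 0.02811.
Expected number = 0.02811 × 2882 = 81.02 ≈ 81.

81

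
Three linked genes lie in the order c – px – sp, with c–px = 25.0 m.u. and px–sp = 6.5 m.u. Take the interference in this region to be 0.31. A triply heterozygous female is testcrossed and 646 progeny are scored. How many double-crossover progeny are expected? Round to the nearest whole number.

7

Map distances give recombination frequencies of 0.250 and 0.065 for the two intervals.
With interference 0.31 (so coincidence = 0.69), expected double-crossover frequency = 0.250 × 0.065 × 0.69 = 0.01121.
Expected number = 0.01121 × 646 = 7.24 ≈ 7.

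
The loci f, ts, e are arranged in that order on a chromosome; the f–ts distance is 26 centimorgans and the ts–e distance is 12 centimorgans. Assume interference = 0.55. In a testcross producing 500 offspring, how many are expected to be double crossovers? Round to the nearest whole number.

7

Map distances give recombination frequencies of 0.260 and 0.120 for the two intervals.
With interference 0.55 (so coincidence = 0.45), expected double-crossover frequency = 0.260 × 0.120 × 0.45 = 0.01404.
Expected number = 0.01404 × 500 = 7.02 ≈ 7.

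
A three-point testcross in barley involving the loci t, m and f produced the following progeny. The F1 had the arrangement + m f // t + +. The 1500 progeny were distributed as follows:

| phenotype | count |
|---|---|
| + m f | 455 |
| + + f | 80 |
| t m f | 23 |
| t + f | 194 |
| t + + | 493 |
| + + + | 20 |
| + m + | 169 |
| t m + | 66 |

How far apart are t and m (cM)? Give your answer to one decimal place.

12.6 cM

The two rarest classes, t m f and + + +, are the double crossovers. Comparing them with the parentals, only the t allele has switched, so t is the middle locus and the order is m – t – f.
Crossovers in the m–t interval produce the single-crossover classes + + f and t m + (80 + 66 = 146) plus the double crossovers (43).
RF(m–t) = (146 + 43) / 1500 = 189/1500 = 0.1260 → 12.6 cM.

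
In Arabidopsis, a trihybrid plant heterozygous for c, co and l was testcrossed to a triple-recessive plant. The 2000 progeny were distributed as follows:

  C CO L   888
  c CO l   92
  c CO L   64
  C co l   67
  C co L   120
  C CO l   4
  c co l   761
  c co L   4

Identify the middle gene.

The two most frequent reciprocal classes, c co l and C CO L, are the parental types, so the F1 was c co l / C CO L.
The two rarest classes, c co L and C CO l, are the double crossovers. Comparing them with the parentals, only the l allele has switched, so l is the middle locus and the order is co – l – c.

l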